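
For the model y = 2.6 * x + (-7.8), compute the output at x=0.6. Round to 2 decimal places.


y = 2.6 * 0.6 + (-7.8)
= 1.56 + (-7.8)
= -6.24

-6.24


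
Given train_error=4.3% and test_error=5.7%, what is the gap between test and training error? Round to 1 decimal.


Generalization gap = test_error - train_error
= 5.7 - 4.3
= 1.4%
A small gap suggests good generalization.

1.4


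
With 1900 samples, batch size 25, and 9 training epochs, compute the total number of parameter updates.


Iterations per epoch = 1900 / 25 = 76
Total updates = iterations_per_epoch * epochs
= 76 * 9
= 684

684


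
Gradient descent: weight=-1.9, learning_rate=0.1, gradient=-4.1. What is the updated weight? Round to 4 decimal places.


w_new = w_old - lr * gradient
= -1.9 - 0.1 * -4.1
= -1.9 - (-0.41)
= -1.4900

-1.4900


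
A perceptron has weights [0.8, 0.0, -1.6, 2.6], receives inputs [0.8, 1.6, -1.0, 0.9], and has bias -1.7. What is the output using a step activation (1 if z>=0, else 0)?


z = w . x + b
= 0.8*0.8 + 0.0*1.6 + -1.6*-1.0 + 2.6*0.9 + -1.7
= 0.64 + 0.0 + 1.6 + 2.34 + -1.7
= 4.58 + -1.7
= 2.88
Since z = 2.88 >= 0, output = 1

1


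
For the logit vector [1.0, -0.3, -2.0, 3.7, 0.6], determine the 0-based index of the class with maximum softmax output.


Softmax is a monotonic transformation, so it preserves the argmax.
We need to find the index of the maximum logit.
Index 0: 1.0
Index 1: -0.3
Index 2: -2.0
Index 3: 3.7
Index 4: 0.6
Maximum logit = 3.7 at index 3

3


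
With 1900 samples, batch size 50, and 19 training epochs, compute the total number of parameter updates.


Iterations per epoch = 1900 / 50 = 38
Total updates = iterations_per_epoch * epochs
= 38 * 19
= 722

722


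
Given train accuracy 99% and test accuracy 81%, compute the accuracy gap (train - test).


Gap = train_accuracy - test_accuracy
= 99 - 81
= 18%
This gap suggests the model is overfitting.

18


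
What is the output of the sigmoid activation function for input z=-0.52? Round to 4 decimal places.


sigmoid(z) = 1 / (1 + exp(-z))
exp(-(-0.52)) = exp(0.52) = 1.682
1 + 1.682 = 2.682
1 / 2.682 = 0.3729

0.3729


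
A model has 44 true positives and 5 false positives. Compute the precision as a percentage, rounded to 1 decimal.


Precision = TP / (TP + FP) * 100
= 44 / (44 + 5)
= 44 / 49
= 0.898
= 89.8%

89.8


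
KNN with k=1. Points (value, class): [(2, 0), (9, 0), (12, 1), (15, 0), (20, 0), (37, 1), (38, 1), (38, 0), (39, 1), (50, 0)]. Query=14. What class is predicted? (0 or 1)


Distances from query 14:
Point 15 (class 0): distance = 1
K=1 nearest neighbors: classes = [0]
Votes for class 1: 0 / 1
Majority vote => class 0

0


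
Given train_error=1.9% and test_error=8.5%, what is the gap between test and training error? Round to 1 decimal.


Generalization gap = test_error - train_error
= 8.5 - 1.9
= 6.6%
A moderate gap.

6.6


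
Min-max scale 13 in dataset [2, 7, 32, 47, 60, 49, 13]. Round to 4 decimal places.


Min = 2, Max = 60
Range = 60 - 2 = 58
Scaled = (x - min) / (max - min)
= (13 - 2) / 58
= 11 / 58
= 0.1897

0.1897


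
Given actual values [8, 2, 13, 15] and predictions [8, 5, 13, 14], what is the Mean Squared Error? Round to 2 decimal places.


Differences: [0, -3, 0, 1]
Squared errors: [0, 9, 0, 1]
Sum of squared errors = 10
MSE = 10 / 4 = 2.50

2.50


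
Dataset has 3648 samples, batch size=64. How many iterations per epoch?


Iterations per epoch = dataset_size / batch_size
= 3648 / 64
= 57

57


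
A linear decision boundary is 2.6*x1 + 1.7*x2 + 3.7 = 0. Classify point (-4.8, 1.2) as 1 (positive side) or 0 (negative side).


Compute 2.6 * -4.8 + 1.7 * 1.2 + 3.7
= -12.48 + 2.04 + 3.7
= -6.74
Since -6.74 < 0, the point is on the negative side.

0


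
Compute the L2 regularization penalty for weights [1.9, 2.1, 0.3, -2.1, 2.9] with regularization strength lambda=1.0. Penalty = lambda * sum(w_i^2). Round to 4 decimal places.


Squaring each weight:
1.9^2 = 3.61
2.1^2 = 4.41
0.3^2 = 0.09
(-2.1)^2 = 4.41
2.9^2 = 8.41
Sum of squares = 20.93
Penalty = 1.0 * 20.93 = 20.9300

20.9300


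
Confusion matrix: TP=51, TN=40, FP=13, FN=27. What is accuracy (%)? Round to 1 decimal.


Accuracy = (TP + TN) / (TP + TN + FP + FN) * 100
= (51 + 40) / (51 + 40 + 13 + 27)
= 91 / 131
= 0.6947
= 69.5%

69.5


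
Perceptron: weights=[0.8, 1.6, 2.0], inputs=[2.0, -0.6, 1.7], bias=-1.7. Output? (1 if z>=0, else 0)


z = w . x + b
= 0.8*2.0 + 1.6*-0.6 + 2.0*1.7 + -1.7
= 1.6 + -0.96 + 3.4 + -1.7
= 4.04 + -1.7
= 2.34
Since z = 2.34 >= 0, output = 1

1


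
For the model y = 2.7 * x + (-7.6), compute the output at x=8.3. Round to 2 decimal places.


y = 2.7 * 8.3 + (-7.6)
= 22.41 + (-7.6)
= 14.81

14.81


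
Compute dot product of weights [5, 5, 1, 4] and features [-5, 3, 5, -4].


Element-wise products:
5 * -5 = -25
5 * 3 = 15
1 * 5 = 5
4 * -4 = -16
Sum = -25 + 15 + 5 + -16
= -21

-21


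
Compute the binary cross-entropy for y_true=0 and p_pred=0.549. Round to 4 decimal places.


For y=0: Loss = -log(1-p)
= -log(1 - 0.549)
= -log(0.451)
= -(-0.7963)
= 0.7963

0.7963


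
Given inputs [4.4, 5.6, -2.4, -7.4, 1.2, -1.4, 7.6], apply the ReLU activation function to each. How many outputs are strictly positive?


ReLU(x) = max(0, x) for each element:
ReLU(4.4) = 4.4
ReLU(5.6) = 5.6
ReLU(-2.4) = 0
ReLU(-7.4) = 0
ReLU(1.2) = 1.2
ReLU(-1.4) = 0
ReLU(7.6) = 7.6
Active neurons (>0): 4

4


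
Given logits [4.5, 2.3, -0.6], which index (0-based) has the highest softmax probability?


Softmax is a monotonic transformation, so it preserves the argmax.
We need to find the index of the maximum logit.
Index 0: 4.5
Index 1: 2.3
Index 2: -0.6
Maximum logit = 4.5 at index 0

0


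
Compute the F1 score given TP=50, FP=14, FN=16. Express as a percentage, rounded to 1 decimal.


Precision = TP / (TP + FP) = 50 / 64 = 0.7812
Recall = TP / (TP + FN) = 50 / 66 = 0.7576
F1 = 2 * P * R / (P + R)
= 2 * 0.7812 * 0.7576 / (0.7812 + 0.7576)
= 1.1837 / 1.5388
= 0.7692
As percentage: 76.9%

76.9


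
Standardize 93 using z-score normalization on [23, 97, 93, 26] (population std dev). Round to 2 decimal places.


Mean = (23 + 97 + 93 + 26) / 4 = 59.75
Variance = sum((x_i - mean)^2) / n = 1245.6875
Std = sqrt(1245.6875) = 35.2943
Z = (x - mean) / std
= (93 - 59.75) / 35.2943
= 33.25 / 35.2943
= 0.94

0.94


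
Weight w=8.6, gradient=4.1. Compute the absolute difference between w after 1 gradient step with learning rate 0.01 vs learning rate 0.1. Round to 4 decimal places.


With lr=0.01: w_new = 8.6 - 0.01 * 4.1 = 8.559
With lr=0.1: w_new = 8.6 - 0.1 * 4.1 = 8.19
Absolute difference = |8.559 - 8.19|
= 0.3690

0.3690


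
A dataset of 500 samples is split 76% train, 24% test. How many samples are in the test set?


Train samples = 500 * 76% = 380
Test samples = 500 - 380
= 120

120


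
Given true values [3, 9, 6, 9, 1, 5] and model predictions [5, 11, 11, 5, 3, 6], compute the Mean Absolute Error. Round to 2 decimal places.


Absolute errors: [2, 2, 5, 4, 2, 1]
Sum of absolute errors = 16
MAE = 16 / 6 = 2.67

2.67


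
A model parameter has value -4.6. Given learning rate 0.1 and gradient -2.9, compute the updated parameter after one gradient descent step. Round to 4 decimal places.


w_new = w_old - lr * gradient
= -4.6 - 0.1 * -2.9
= -4.6 - (-0.29)
= -4.3100

-4.3100


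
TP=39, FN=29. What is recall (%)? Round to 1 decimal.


Recall = TP / (TP + FN) * 100
= 39 / (39 + 29)
= 39 / 68
= 0.5735
= 57.4%

57.4


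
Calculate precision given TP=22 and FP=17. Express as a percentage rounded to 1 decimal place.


Precision = TP / (TP + FP) * 100
= 22 / (22 + 17)
= 22 / 39
= 0.5641
= 56.4%

56.4


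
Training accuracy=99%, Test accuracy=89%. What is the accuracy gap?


Gap = train_accuracy - test_accuracy
= 99 - 89
= 10%
This moderate gap may indicate mild overfitting.

10


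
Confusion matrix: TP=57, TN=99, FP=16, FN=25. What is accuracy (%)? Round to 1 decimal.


Accuracy = (TP + TN) / (TP + TN + FP + FN) * 100
= (57 + 99) / (57 + 99 + 16 + 25)
= 156 / 197
= 0.7919
= 79.2%

79.2


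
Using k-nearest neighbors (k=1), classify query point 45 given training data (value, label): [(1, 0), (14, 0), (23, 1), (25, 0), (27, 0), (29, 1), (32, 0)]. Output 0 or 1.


Distances from query 45:
Point 32 (class 0): distance = 13
K=1 nearest neighbors: classes = [0]
Votes for class 1: 0 / 1
Majority vote => class 0

0


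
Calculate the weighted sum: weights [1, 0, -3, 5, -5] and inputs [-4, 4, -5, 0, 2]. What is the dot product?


Element-wise products:
1 * -4 = -4
0 * 4 = 0
-3 * -5 = 15
5 * 0 = 0
-5 * 2 = -10
Sum = -4 + 0 + 15 + 0 + -10
= 1

1


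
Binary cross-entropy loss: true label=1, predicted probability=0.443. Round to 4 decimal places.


For y=1: Loss = -log(p)
= -log(0.443)
= -(-0.8142)
= 0.8142

0.8142


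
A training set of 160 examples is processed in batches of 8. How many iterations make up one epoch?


Iterations per epoch = dataset_size / batch_size
= 160 / 8
= 20

20


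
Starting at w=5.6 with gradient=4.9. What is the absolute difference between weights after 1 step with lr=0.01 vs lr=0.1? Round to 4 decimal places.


With lr=0.01: w_new = 5.6 - 0.01 * 4.9 = 5.551
With lr=0.1: w_new = 5.6 - 0.1 * 4.9 = 5.11
Absolute difference = |5.551 - 5.11|
= 0.4410

0.4410


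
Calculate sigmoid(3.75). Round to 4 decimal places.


sigmoid(z) = 1 / (1 + exp(-z))
exp(-(3.75)) = exp(-3.75) = 0.0235
1 + 0.0235 = 1.0235
1 / 1.0235 = 0.9770

0.9770


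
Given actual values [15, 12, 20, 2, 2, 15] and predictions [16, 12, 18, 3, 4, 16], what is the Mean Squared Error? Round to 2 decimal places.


Differences: [-1, 0, 2, -1, -2, -1]
Squared errors: [1, 0, 4, 1, 4, 1]
Sum of squared errors = 11
MSE = 11 / 6 = 1.83

1.83


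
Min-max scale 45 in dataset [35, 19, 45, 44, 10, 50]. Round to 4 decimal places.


Min = 10, Max = 50
Range = 50 - 10 = 40
Scaled = (x - min) / (max - min)
= (45 - 10) / 40
= 35 / 40
= 0.8750

0.8750


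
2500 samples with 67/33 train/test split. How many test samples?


Train samples = 2500 * 67% = 1675
Test samples = 2500 - 1675
= 825

825


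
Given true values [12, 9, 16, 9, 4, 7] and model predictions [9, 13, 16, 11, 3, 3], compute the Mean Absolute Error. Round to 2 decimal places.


Absolute errors: [3, 4, 0, 2, 1, 4]
Sum of absolute errors = 14
MAE = 14 / 6 = 2.33

2.33


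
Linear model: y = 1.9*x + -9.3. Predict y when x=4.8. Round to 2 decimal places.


y = 1.9 * 4.8 + (-9.3)
= 9.12 + (-9.3)
= -0.18

-0.18


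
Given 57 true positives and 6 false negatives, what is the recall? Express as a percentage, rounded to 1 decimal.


Recall = TP / (TP + FN) * 100
= 57 / (57 + 6)
= 57 / 63
= 0.9048
= 90.5%

90.5


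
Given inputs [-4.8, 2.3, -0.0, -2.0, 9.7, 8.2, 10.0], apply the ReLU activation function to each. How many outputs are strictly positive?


ReLU(x) = max(0, x) for each element:
ReLU(-4.8) = 0
ReLU(2.3) = 2.3
ReLU(-0.0) = 0
ReLU(-2.0) = 0
ReLU(9.7) = 9.7
ReLU(8.2) = 8.2
ReLU(10.0) = 10.0
Active neurons (>0): 4

4


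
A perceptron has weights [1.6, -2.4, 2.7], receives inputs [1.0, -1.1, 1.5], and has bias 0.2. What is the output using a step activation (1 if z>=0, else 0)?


z = w . x + b
= 1.6*1.0 + -2.4*-1.1 + 2.7*1.5 + 0.2
= 1.6 + 2.64 + 4.05 + 0.2
= 8.29 + 0.2
= 8.49
Since z = 8.49 >= 0, output = 1

1


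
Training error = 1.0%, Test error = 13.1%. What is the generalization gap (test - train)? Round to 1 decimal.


Generalization gap = test_error - train_error
= 13.1 - 1.0
= 12.1%
A large gap suggests overfitting.

12.1


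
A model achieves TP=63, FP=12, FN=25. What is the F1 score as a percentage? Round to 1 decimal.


Precision = TP / (TP + FP) = 63 / 75 = 0.84
Recall = TP / (TP + FN) = 63 / 88 = 0.7159
F1 = 2 * P * R / (P + R)
= 2 * 0.84 * 0.7159 / (0.84 + 0.7159)
= 1.2027 / 1.5559
= 0.773
As percentage: 77.3%

77.3


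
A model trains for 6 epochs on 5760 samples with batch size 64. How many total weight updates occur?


Iterations per epoch = 5760 / 64 = 90
Total updates = iterations_per_epoch * epochs
= 90 * 6
= 540

540


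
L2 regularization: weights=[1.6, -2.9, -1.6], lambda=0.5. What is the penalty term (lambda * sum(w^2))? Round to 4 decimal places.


Squaring each weight:
1.6^2 = 2.56
(-2.9)^2 = 8.41
(-1.6)^2 = 2.56
Sum of squares = 13.53
Penalty = 0.5 * 13.53 = 6.7650

6.7650


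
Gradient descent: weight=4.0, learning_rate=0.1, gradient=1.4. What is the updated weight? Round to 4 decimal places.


w_new = w_old - lr * gradient
= 4.0 - 0.1 * 1.4
= 4.0 - (0.14)
= 3.8600

3.8600


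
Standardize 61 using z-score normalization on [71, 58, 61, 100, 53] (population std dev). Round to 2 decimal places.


Mean = (71 + 58 + 61 + 100 + 53) / 5 = 68.6
Variance = sum((x_i - mean)^2) / n = 281.04
Std = sqrt(281.04) = 16.7642
Z = (x - mean) / std
= (61 - 68.6) / 16.7642
= -7.6 / 16.7642
= -0.45

-0.45


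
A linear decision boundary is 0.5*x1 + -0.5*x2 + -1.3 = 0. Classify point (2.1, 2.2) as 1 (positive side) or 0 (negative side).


Compute 0.5 * 2.1 + -0.5 * 2.2 + -1.3
= 1.05 + -1.1 + -1.3
= -1.35
Since -1.35 < 0, the point is on the negative side.

0


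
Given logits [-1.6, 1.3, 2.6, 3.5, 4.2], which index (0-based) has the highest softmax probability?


Softmax is a monotonic transformation, so it preserves the argmax.
We need to find the index of the maximum logit.
Index 0: -1.6
Index 1: 1.3
Index 2: 2.6
Index 3: 3.5
Index 4: 4.2
Maximum logit = 4.2 at index 4

4


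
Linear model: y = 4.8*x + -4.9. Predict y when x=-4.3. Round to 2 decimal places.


y = 4.8 * -4.3 + (-4.9)
= -20.64 + (-4.9)
= -25.54

-25.54


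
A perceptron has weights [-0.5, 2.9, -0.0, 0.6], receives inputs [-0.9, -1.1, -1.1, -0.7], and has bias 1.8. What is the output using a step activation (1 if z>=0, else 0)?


z = w . x + b
= -0.5*-0.9 + 2.9*-1.1 + -0.0*-1.1 + 0.6*-0.7 + 1.8
= 0.45 + -3.19 + 0.0 + -0.42 + 1.8
= -3.16 + 1.8
= -1.36
Since z = -1.36 < 0, output = 0

0


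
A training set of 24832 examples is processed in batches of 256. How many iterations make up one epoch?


Iterations per epoch = dataset_size / batch_size
= 24832 / 256
= 97

97


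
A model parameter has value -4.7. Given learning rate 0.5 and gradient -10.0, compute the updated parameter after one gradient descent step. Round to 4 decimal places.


w_new = w_old - lr * gradient
= -4.7 - 0.5 * -10.0
= -4.7 - (-5.0)
= 0.3000

0.3000


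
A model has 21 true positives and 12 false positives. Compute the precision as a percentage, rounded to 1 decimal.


Precision = TP / (TP + FP) * 100
= 21 / (21 + 12)
= 21 / 33
= 0.6364
= 63.6%

63.6


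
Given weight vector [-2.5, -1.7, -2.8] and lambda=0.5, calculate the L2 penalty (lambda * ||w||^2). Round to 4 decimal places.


Squaring each weight:
(-2.5)^2 = 6.25
(-1.7)^2 = 2.89
(-2.8)^2 = 7.84
Sum of squares = 16.98
Penalty = 0.5 * 16.98 = 8.4900

8.4900


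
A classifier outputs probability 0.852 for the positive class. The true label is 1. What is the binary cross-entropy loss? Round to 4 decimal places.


For y=1: Loss = -log(p)
= -log(0.852)
= -(-0.1602)
= 0.1602

0.1602


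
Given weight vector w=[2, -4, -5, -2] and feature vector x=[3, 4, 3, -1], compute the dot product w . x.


Element-wise products:
2 * 3 = 6
-4 * 4 = -16
-5 * 3 = -15
-2 * -1 = 2
Sum = 6 + -16 + -15 + 2
= -23

-23


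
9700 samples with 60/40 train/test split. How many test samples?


Train samples = 9700 * 60% = 5820
Test samples = 9700 - 5820
= 3880

3880


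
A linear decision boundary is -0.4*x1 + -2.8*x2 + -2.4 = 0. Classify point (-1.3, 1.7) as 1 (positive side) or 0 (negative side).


Compute -0.4 * -1.3 + -2.8 * 1.7 + -2.4
= 0.52 + -4.76 + -2.4
= -6.64
Since -6.64 < 0, the point is on the negative side.

0


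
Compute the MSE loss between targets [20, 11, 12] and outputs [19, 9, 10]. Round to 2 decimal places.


Differences: [1, 2, 2]
Squared errors: [1, 4, 4]
Sum of squared errors = 9
MSE = 9 / 3 = 3.00

3.00


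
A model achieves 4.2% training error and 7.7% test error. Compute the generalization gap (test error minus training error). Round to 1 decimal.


Generalization gap = test_error - train_error
= 7.7 - 4.2
= 3.5%
A moderate gap.

3.5


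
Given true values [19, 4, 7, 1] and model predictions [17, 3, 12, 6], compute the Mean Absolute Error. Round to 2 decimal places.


Absolute errors: [2, 1, 5, 5]
Sum of absolute errors = 13
MAE = 13 / 4 = 3.25

3.25


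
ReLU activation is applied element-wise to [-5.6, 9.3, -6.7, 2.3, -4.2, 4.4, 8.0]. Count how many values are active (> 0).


ReLU(x) = max(0, x) for each element:
ReLU(-5.6) = 0
ReLU(9.3) = 9.3
ReLU(-6.7) = 0
ReLU(2.3) = 2.3
ReLU(-4.2) = 0
ReLU(4.4) = 4.4
ReLU(8.0) = 8.0
Active neurons (>0): 4

4


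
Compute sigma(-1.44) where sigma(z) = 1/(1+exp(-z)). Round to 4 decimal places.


sigmoid(z) = 1 / (1 + exp(-z))
exp(-(-1.44)) = exp(1.44) = 4.2207
1 + 4.2207 = 5.2207
1 / 5.2207 = 0.1915

0.1915


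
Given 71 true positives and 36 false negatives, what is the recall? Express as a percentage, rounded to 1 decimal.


Recall = TP / (TP + FN) * 100
= 71 / (71 + 36)
= 71 / 107
= 0.6636
= 66.4%

66.4


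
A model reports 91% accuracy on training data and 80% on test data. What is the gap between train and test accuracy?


Gap = train_accuracy - test_accuracy
= 91 - 80
= 11%
This gap suggests the model is overfitting.

11


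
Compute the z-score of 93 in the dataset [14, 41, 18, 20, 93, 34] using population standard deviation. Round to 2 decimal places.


Mean = (14 + 41 + 18 + 20 + 93 + 34) / 6 = 36.6667
Variance = sum((x_i - mean)^2) / n = 723.2222
Std = sqrt(723.2222) = 26.8928
Z = (x - mean) / std
= (93 - 36.6667) / 26.8928
= 56.3333 / 26.8928
= 2.09

2.09


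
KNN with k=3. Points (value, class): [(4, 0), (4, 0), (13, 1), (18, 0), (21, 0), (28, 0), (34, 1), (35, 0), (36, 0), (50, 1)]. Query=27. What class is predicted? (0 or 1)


Distances from query 27:
Point 28 (class 0): distance = 1
Point 21 (class 0): distance = 6
Point 34 (class 1): distance = 7
K=3 nearest neighbors: classes = [0, 0, 1]
Votes for class 1: 1 / 3
Majority vote => class 0

0


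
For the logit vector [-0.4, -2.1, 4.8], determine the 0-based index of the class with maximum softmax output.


Softmax is a monotonic transformation, so it preserves the argmax.
We need to find the index of the maximum logit.
Index 0: -0.4
Index 1: -2.1
Index 2: 4.8
Maximum logit = 4.8 at index 2

2


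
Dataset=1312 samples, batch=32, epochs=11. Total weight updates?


Iterations per epoch = 1312 / 32 = 41
Total updates = iterations_per_epoch * epochs
= 41 * 11
= 451

451


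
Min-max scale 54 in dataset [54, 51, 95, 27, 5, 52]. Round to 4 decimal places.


Min = 5, Max = 95
Range = 95 - 5 = 90
Scaled = (x - min) / (max - min)
= (54 - 5) / 90
= 49 / 90
= 0.5444

0.5444


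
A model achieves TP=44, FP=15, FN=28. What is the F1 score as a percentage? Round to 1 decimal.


Precision = TP / (TP + FP) = 44 / 59 = 0.7458
Recall = TP / (TP + FN) = 44 / 72 = 0.6111
F1 = 2 * P * R / (P + R)
= 2 * 0.7458 * 0.6111 / (0.7458 + 0.6111)
= 0.9115 / 1.3569
= 0.6718
As percentage: 67.2%

67.2


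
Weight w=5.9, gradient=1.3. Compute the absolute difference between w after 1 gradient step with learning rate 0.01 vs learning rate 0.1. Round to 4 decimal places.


With lr=0.01: w_new = 5.9 - 0.01 * 1.3 = 5.887
With lr=0.1: w_new = 5.9 - 0.1 * 1.3 = 5.77
Absolute difference = |5.887 - 5.77|
= 0.1170

0.1170


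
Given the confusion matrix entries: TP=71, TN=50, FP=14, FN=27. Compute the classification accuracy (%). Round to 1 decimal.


Accuracy = (TP + TN) / (TP + TN + FP + FN) * 100
= (71 + 50) / (71 + 50 + 14 + 27)
= 121 / 162
= 0.7469
= 74.7%

74.7


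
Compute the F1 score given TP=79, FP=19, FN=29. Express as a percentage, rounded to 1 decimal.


Precision = TP / (TP + FP) = 79 / 98 = 0.8061
Recall = TP / (TP + FN) = 79 / 108 = 0.7315
F1 = 2 * P * R / (P + R)
= 2 * 0.8061 * 0.7315 / (0.8061 + 0.7315)
= 1.1793 / 1.5376
= 0.767
As percentage: 76.7%

76.7


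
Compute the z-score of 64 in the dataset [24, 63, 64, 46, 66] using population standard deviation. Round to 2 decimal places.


Mean = (24 + 63 + 64 + 46 + 66) / 5 = 52.6
Variance = sum((x_i - mean)^2) / n = 255.84
Std = sqrt(255.84) = 15.995
Z = (x - mean) / std
= (64 - 52.6) / 15.995
= 11.4 / 15.995
= 0.71

0.71


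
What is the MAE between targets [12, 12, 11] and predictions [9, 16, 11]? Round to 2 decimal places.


Absolute errors: [3, 4, 0]
Sum of absolute errors = 7
MAE = 7 / 3 = 2.33

2.33


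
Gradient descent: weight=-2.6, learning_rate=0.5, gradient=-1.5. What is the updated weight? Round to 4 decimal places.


w_new = w_old - lr * gradient
= -2.6 - 0.5 * -1.5
= -2.6 - (-0.75)
= -1.8500

-1.8500


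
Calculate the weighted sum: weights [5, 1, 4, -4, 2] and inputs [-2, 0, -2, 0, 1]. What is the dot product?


Element-wise products:
5 * -2 = -10
1 * 0 = 0
4 * -2 = -8
-4 * 0 = 0
2 * 1 = 2
Sum = -10 + 0 + -8 + 0 + 2
= -16

-16


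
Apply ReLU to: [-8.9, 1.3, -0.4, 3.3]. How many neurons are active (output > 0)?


ReLU(x) = max(0, x) for each element:
ReLU(-8.9) = 0
ReLU(1.3) = 1.3
ReLU(-0.4) = 0
ReLU(3.3) = 3.3
Active neurons (>0): 2

2


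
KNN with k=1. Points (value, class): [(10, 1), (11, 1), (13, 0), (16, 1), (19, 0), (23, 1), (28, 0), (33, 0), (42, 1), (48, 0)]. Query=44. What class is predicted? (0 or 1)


Distances from query 44:
Point 42 (class 1): distance = 2
K=1 nearest neighbors: classes = [1]
Votes for class 1: 1 / 1
Majority vote => class 1

1


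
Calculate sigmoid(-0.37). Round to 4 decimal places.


sigmoid(z) = 1 / (1 + exp(-z))
exp(-(-0.37)) = exp(0.37) = 1.4477
1 + 1.4477 = 2.4477
1 / 2.4477 = 0.4085

0.4085


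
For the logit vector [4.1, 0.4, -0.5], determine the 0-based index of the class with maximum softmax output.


Softmax is a monotonic transformation, so it preserves the argmax.
We need to find the index of the maximum logit.
Index 0: 4.1
Index 1: 0.4
Index 2: -0.5
Maximum logit = 4.1 at index 0

0


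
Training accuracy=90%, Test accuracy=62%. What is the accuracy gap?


Gap = train_accuracy - test_accuracy
= 90 - 62
= 28%
This large gap strongly indicates overfitting.

28


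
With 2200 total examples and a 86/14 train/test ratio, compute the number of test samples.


Train samples = 2200 * 86% = 1892
Test samples = 2200 - 1892
= 308

308


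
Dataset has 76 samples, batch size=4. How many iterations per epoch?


Iterations per epoch = dataset_size / batch_size
= 76 / 4
= 19

19


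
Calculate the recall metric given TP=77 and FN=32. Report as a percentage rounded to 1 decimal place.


Recall = TP / (TP + FN) * 100
= 77 / (77 + 32)
= 77 / 109
= 0.7064
= 70.6%

70.6


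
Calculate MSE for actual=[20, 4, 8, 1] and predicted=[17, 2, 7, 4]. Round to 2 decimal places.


Differences: [3, 2, 1, -3]
Squared errors: [9, 4, 1, 9]
Sum of squared errors = 23
MSE = 23 / 4 = 5.75

5.75


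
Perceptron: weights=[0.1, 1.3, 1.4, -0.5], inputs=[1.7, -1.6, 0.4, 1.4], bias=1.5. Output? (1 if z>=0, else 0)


z = w . x + b
= 0.1*1.7 + 1.3*-1.6 + 1.4*0.4 + -0.5*1.4 + 1.5
= 0.17 + -2.08 + 0.56 + -0.7 + 1.5
= -2.05 + 1.5
= -0.55
Since z = -0.55 < 0, output = 0

0


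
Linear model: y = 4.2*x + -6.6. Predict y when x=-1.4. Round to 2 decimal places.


y = 4.2 * -1.4 + (-6.6)
= -5.88 + (-6.6)
= -12.48

-12.48


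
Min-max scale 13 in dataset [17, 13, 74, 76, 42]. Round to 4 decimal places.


Min = 13, Max = 76
Range = 76 - 13 = 63
Scaled = (x - min) / (max - min)
= (13 - 13) / 63
= 0 / 63
= 0.0000

0.0000


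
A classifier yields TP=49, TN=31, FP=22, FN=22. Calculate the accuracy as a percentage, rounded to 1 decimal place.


Accuracy = (TP + TN) / (TP + TN + FP + FN) * 100
= (49 + 31) / (49 + 31 + 22 + 22)
= 80 / 124
= 0.6452
= 64.5%

64.5


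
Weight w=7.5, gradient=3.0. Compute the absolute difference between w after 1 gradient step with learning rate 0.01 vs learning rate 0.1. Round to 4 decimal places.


With lr=0.01: w_new = 7.5 - 0.01 * 3.0 = 7.47
With lr=0.1: w_new = 7.5 - 0.1 * 3.0 = 7.2
Absolute difference = |7.47 - 7.2|
= 0.2700

0.2700


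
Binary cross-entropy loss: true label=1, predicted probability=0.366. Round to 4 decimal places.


For y=1: Loss = -log(p)
= -log(0.366)
= -(-1.0051)
= 1.0051

1.0051


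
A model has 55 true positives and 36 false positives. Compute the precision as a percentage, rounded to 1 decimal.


Precision = TP / (TP + FP) * 100
= 55 / (55 + 36)
= 55 / 91
= 0.6044
= 60.4%

60.4


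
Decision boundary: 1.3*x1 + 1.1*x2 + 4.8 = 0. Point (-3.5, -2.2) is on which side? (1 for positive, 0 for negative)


Compute 1.3 * -3.5 + 1.1 * -2.2 + 4.8
= -4.55 + -2.42 + 4.8
= -2.17
Since -2.17 < 0, the point is on the negative side.

0


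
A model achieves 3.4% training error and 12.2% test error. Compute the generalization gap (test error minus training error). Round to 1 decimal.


Generalization gap = test_error - train_error
= 12.2 - 3.4
= 8.8%
A moderate gap.

8.8


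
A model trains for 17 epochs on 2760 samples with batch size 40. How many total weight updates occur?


Iterations per epoch = 2760 / 40 = 69
Total updates = iterations_per_epoch * epochs
= 69 * 17
= 1173

1173


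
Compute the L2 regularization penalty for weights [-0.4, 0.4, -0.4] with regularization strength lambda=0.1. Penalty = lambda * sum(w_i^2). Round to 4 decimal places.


Squaring each weight:
(-0.4)^2 = 0.16
0.4^2 = 0.16
(-0.4)^2 = 0.16
Sum of squares = 0.48
Penalty = 0.1 * 0.48 = 0.0480

0.0480


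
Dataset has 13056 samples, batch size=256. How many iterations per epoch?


Iterations per epoch = dataset_size / batch_size
= 13056 / 256
= 51

51


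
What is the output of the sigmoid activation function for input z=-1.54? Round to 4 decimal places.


sigmoid(z) = 1 / (1 + exp(-z))
exp(-(-1.54)) = exp(1.54) = 4.6646
1 + 4.6646 = 5.6646
1 / 5.6646 = 0.1765

0.1765


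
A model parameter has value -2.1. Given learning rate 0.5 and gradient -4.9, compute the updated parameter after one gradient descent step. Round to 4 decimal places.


w_new = w_old - lr * gradient
= -2.1 - 0.5 * -4.9
= -2.1 - (-2.45)
= 0.3500

0.3500


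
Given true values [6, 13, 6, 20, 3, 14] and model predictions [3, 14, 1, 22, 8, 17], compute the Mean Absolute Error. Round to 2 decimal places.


Absolute errors: [3, 1, 5, 2, 5, 3]
Sum of absolute errors = 19
MAE = 19 / 6 = 3.17

3.17


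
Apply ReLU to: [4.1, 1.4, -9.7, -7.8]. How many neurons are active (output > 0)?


ReLU(x) = max(0, x) for each element:
ReLU(4.1) = 4.1
ReLU(1.4) = 1.4
ReLU(-9.7) = 0
ReLU(-7.8) = 0
Active neurons (>0): 2

2


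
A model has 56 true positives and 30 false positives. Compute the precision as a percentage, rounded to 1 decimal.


Precision = TP / (TP + FP) * 100
= 56 / (56 + 30)
= 56 / 86
= 0.6512
= 65.1%

65.1


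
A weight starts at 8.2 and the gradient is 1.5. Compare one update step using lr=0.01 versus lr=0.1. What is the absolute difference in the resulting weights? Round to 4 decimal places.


With lr=0.01: w_new = 8.2 - 0.01 * 1.5 = 8.185
With lr=0.1: w_new = 8.2 - 0.1 * 1.5 = 8.05
Absolute difference = |8.185 - 8.05|
= 0.1350

0.1350


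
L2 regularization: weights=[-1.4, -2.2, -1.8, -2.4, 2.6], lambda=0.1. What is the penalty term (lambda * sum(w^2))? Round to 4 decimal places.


Squaring each weight:
(-1.4)^2 = 1.96
(-2.2)^2 = 4.84
(-1.8)^2 = 3.24
(-2.4)^2 = 5.76
2.6^2 = 6.76
Sum of squares = 22.56
Penalty = 0.1 * 22.56 = 2.2560

2.2560


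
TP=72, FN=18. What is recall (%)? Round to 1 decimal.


Recall = TP / (TP + FN) * 100
= 72 / (72 + 18)
= 72 / 90
= 0.8
= 80.0%

80.0


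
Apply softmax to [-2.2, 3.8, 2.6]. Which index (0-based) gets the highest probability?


Softmax is a monotonic transformation, so it preserves the argmax.
We need to find the index of the maximum logit.
Index 0: -2.2
Index 1: 3.8
Index 2: 2.6
Maximum logit = 3.8 at index 1

1


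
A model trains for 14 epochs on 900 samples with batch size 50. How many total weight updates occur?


Iterations per epoch = 900 / 50 = 18
Total updates = iterations_per_epoch * epochs
= 18 * 14
= 252

252


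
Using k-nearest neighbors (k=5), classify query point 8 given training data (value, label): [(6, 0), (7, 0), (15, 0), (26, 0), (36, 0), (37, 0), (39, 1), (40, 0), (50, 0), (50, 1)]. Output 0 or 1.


Distances from query 8:
Point 7 (class 0): distance = 1
Point 6 (class 0): distance = 2
Point 15 (class 0): distance = 7
Point 26 (class 0): distance = 18
Point 36 (class 0): distance = 28
K=5 nearest neighbors: classes = [0, 0, 0, 0, 0]
Votes for class 1: 0 / 5
Majority vote => class 0

0


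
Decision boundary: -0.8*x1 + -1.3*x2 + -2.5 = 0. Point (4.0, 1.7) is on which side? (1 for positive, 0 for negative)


Compute -0.8 * 4.0 + -1.3 * 1.7 + -2.5
= -3.2 + -2.21 + -2.5
= -7.91
Since -7.91 < 0, the point is on the negative side.

0


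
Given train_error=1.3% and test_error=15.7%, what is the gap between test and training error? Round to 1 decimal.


Generalization gap = test_error - train_error
= 15.7 - 1.3
= 14.4%
A large gap suggests overfitting.

14.4


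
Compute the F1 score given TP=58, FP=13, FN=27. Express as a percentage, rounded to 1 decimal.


Precision = TP / (TP + FP) = 58 / 71 = 0.8169
Recall = TP / (TP + FN) = 58 / 85 = 0.6824
F1 = 2 * P * R / (P + R)
= 2 * 0.8169 * 0.6824 / (0.8169 + 0.6824)
= 1.1148 / 1.4993
= 0.7436
As percentage: 74.4%

74.4


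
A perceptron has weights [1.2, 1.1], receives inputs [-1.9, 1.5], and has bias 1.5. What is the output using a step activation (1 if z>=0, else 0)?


z = w . x + b
= 1.2*-1.9 + 1.1*1.5 + 1.5
= -2.28 + 1.65 + 1.5
= -0.63 + 1.5
= 0.87
Since z = 0.87 >= 0, output = 1

1


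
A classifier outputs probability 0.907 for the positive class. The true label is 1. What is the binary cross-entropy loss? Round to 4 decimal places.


For y=1: Loss = -log(p)
= -log(0.907)
= -(-0.0976)
= 0.0976

0.0976


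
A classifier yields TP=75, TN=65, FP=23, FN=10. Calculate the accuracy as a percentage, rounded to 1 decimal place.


Accuracy = (TP + TN) / (TP + TN + FP + FN) * 100
= (75 + 65) / (75 + 65 + 23 + 10)
= 140 / 173
= 0.8092
= 80.9%

80.9


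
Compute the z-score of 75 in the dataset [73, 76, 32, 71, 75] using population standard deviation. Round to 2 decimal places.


Mean = (73 + 76 + 32 + 71 + 75) / 5 = 65.4
Variance = sum((x_i - mean)^2) / n = 281.84
Std = sqrt(281.84) = 16.7881
Z = (x - mean) / std
= (75 - 65.4) / 16.7881
= 9.6 / 16.7881
= 0.57

0.57


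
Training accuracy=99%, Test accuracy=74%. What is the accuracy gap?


Gap = train_accuracy - test_accuracy
= 99 - 74
= 25%
This large gap strongly indicates overfitting.

25


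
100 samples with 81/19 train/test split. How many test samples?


Train samples = 100 * 81% = 81
Test samples = 100 - 81
= 19

19


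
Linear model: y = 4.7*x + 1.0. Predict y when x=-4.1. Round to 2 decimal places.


y = 4.7 * -4.1 + (1.0)
= -19.27 + (1.0)
= -18.27

-18.27


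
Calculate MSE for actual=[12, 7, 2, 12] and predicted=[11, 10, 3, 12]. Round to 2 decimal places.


Differences: [1, -3, -1, 0]
Squared errors: [1, 9, 1, 0]
Sum of squared errors = 11
MSE = 11 / 4 = 2.75

2.75


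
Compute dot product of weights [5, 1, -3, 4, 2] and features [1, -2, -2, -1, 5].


Element-wise products:
5 * 1 = 5
1 * -2 = -2
-3 * -2 = 6
4 * -1 = -4
2 * 5 = 10
Sum = 5 + -2 + 6 + -4 + 10
= 15

15


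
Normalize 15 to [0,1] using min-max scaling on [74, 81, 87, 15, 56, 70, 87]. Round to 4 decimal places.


Min = 15, Max = 87
Range = 87 - 15 = 72
Scaled = (x - min) / (max - min)
= (15 - 15) / 72
= 0 / 72
= 0.0000

0.0000


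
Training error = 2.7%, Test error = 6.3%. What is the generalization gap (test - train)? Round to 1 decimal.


Generalization gap = test_error - train_error
= 6.3 - 2.7
= 3.6%
A moderate gap.

3.6


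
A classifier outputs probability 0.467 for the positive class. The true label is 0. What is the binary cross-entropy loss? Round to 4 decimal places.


For y=0: Loss = -log(1-p)
= -log(1 - 0.467)
= -log(0.533)
= -(-0.6292)
= 0.6292

0.6292


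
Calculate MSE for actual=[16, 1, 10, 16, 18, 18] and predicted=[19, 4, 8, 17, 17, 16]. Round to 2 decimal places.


Differences: [-3, -3, 2, -1, 1, 2]
Squared errors: [9, 9, 4, 1, 1, 4]
Sum of squared errors = 28
MSE = 28 / 6 = 4.67

4.67


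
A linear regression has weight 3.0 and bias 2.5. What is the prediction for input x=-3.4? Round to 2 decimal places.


y = 3.0 * -3.4 + (2.5)
= -10.2 + (2.5)
= -7.70

-7.70


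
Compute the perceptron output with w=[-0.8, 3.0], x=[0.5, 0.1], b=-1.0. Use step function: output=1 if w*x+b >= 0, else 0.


z = w . x + b
= -0.8*0.5 + 3.0*0.1 + -1.0
= -0.4 + 0.3 + -1.0
= -0.1 + -1.0
= -1.1
Since z = -1.1 < 0, output = 0

0


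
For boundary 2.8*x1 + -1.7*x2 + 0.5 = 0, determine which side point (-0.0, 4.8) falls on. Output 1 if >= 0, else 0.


Compute 2.8 * -0.0 + -1.7 * 4.8 + 0.5
= -0.0 + -8.16 + 0.5
= -7.66
Since -7.66 < 0, the point is on the negative side.

0


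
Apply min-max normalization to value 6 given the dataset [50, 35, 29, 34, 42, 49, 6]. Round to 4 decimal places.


Min = 6, Max = 50
Range = 50 - 6 = 44
Scaled = (x - min) / (max - min)
= (6 - 6) / 44
= 0 / 44
= 0.0000

0.0000


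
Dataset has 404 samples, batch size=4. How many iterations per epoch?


Iterations per epoch = dataset_size / batch_size
= 404 / 4
= 101

101


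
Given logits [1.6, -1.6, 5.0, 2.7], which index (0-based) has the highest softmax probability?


Softmax is a monotonic transformation, so it preserves the argmax.
We need to find the index of the maximum logit.
Index 0: 1.6
Index 1: -1.6
Index 2: 5.0
Index 3: 2.7
Maximum logit = 5.0 at index 2

2


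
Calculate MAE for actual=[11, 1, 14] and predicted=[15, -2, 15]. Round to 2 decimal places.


Absolute errors: [4, 3, 1]
Sum of absolute errors = 8
MAE = 8 / 3 = 2.67

2.67


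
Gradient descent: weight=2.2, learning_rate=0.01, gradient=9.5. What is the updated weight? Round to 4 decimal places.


w_new = w_old - lr * gradient
= 2.2 - 0.01 * 9.5
= 2.2 - (0.095)
= 2.1050

2.1050


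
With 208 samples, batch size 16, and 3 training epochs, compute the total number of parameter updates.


Iterations per epoch = 208 / 16 = 13
Total updates = iterations_per_epoch * epochs
= 13 * 3
= 39

39


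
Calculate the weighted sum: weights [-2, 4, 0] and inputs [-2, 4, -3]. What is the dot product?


Element-wise products:
-2 * -2 = 4
4 * 4 = 16
0 * -3 = 0
Sum = 4 + 16 + 0
= 20

20


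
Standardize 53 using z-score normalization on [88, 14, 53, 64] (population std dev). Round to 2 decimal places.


Mean = (88 + 14 + 53 + 64) / 4 = 54.75
Variance = sum((x_i - mean)^2) / n = 713.6875
Std = sqrt(713.6875) = 26.7149
Z = (x - mean) / std
= (53 - 54.75) / 26.7149
= -1.75 / 26.7149
= -0.07

-0.07


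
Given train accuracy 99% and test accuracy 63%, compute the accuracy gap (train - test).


Gap = train_accuracy - test_accuracy
= 99 - 63
= 36%
This large gap strongly indicates overfitting.

36


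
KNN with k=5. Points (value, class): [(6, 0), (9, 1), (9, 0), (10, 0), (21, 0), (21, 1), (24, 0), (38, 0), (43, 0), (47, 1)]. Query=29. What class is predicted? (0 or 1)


Distances from query 29:
Point 24 (class 0): distance = 5
Point 21 (class 0): distance = 8
Point 21 (class 1): distance = 8
Point 38 (class 0): distance = 9
Point 43 (class 0): distance = 14
K=5 nearest neighbors: classes = [0, 0, 1, 0, 0]
Votes for class 1: 1 / 5
Majority vote => class 0

0


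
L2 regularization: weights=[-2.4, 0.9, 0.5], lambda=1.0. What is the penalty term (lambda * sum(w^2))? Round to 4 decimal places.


Squaring each weight:
(-2.4)^2 = 5.76
0.9^2 = 0.81
0.5^2 = 0.25
Sum of squares = 6.82
Penalty = 1.0 * 6.82 = 6.8200

6.8200


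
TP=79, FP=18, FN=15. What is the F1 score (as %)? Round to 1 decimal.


Precision = TP / (TP + FP) = 79 / 97 = 0.8144
Recall = TP / (TP + FN) = 79 / 94 = 0.8404
F1 = 2 * P * R / (P + R)
= 2 * 0.8144 * 0.8404 / (0.8144 + 0.8404)
= 1.3689 / 1.6549
= 0.8272
As percentage: 82.7%

82.7


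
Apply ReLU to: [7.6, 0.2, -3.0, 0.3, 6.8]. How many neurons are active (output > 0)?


ReLU(x) = max(0, x) for each element:
ReLU(7.6) = 7.6
ReLU(0.2) = 0.2
ReLU(-3.0) = 0
ReLU(0.3) = 0.3
ReLU(6.8) = 6.8
Active neurons (>0): 4

4


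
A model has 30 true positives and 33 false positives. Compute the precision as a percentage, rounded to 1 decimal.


Precision = TP / (TP + FP) * 100
= 30 / (30 + 33)
= 30 / 63
= 0.4762
= 47.6%

47.6


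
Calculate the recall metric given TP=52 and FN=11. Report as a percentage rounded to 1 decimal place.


Recall = TP / (TP + FN) * 100
= 52 / (52 + 11)
= 52 / 63
= 0.8254
= 82.5%

82.5


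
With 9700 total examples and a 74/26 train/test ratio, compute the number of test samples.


Train samples = 9700 * 74% = 7178
Test samples = 9700 - 7178
= 2522

2522


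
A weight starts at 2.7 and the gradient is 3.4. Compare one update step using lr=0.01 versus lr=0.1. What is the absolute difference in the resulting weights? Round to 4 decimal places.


With lr=0.01: w_new = 2.7 - 0.01 * 3.4 = 2.666
With lr=0.1: w_new = 2.7 - 0.1 * 3.4 = 2.36
Absolute difference = |2.666 - 2.36|
= 0.3060

0.3060


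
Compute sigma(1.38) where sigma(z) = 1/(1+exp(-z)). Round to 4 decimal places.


sigmoid(z) = 1 / (1 + exp(-z))
exp(-(1.38)) = exp(-1.38) = 0.2516
1 + 0.2516 = 1.2516
1 / 1.2516 = 0.7990

0.7990


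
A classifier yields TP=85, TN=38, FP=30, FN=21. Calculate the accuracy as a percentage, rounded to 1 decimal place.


Accuracy = (TP + TN) / (TP + TN + FP + FN) * 100
= (85 + 38) / (85 + 38 + 30 + 21)
= 123 / 174
= 0.7069
= 70.7%

70.7


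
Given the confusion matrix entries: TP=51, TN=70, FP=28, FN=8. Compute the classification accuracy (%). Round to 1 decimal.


Accuracy = (TP + TN) / (TP + TN + FP + FN) * 100
= (51 + 70) / (51 + 70 + 28 + 8)
= 121 / 157
= 0.7707
= 77.1%

77.1


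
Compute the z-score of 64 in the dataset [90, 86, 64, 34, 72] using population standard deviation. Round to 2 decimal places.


Mean = (90 + 86 + 64 + 34 + 72) / 5 = 69.2
Variance = sum((x_i - mean)^2) / n = 397.76
Std = sqrt(397.76) = 19.9439
Z = (x - mean) / std
= (64 - 69.2) / 19.9439
= -5.2 / 19.9439
= -0.26

-0.26


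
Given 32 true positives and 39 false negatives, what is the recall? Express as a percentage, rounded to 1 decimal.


Recall = TP / (TP + FN) * 100
= 32 / (32 + 39)
= 32 / 71
= 0.4507
= 45.1%

45.1


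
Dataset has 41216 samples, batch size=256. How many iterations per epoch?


Iterations per epoch = dataset_size / batch_size
= 41216 / 256
= 161

161


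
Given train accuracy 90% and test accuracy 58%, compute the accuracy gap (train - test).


Gap = train_accuracy - test_accuracy
= 90 - 58
= 32%
This large gap strongly indicates overfitting.

32


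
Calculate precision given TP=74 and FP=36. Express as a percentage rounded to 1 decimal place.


Precision = TP / (TP + FP) * 100
= 74 / (74 + 36)
= 74 / 110
= 0.6727
= 67.3%

67.3


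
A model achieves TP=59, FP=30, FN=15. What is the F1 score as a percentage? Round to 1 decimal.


Precision = TP / (TP + FP) = 59 / 89 = 0.6629
Recall = TP / (TP + FN) = 59 / 74 = 0.7973
F1 = 2 * P * R / (P + R)
= 2 * 0.6629 * 0.7973 / (0.6629 + 0.7973)
= 1.0571 / 1.4602
= 0.7239
As percentage: 72.4%

72.4


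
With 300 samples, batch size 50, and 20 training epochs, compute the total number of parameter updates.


Iterations per epoch = 300 / 50 = 6
Total updates = iterations_per_epoch * epochs
= 6 * 20
= 120

120
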